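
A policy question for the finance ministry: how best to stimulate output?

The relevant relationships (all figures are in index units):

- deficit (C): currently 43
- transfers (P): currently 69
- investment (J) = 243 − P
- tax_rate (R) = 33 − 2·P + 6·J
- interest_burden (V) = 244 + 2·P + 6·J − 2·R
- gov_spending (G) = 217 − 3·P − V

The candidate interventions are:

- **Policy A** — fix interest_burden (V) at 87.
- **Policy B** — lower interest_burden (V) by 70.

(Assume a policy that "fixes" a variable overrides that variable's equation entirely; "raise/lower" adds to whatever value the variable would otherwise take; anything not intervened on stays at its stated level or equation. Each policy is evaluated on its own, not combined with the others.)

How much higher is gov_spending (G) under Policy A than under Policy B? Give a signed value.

Policy A (V := 87):
  P = 69
  J = 243 − 69 = 174
  R = 33 − 2·69 + 6·174 = 939
  V = 87
  G = 217 − 3·69 − 87 = -77
Policy B (V − 70):
  P = 69
  J = 243 − 69 = 174
  R = 33 − 2·69 + 6·174 = 939
  V = 244 + 2·69 + 6·174 − 2·939 (−70 from intervention) = -522
  G = 217 − 3·69 − (-522) = 532
G: -77 − 532 = -609

-609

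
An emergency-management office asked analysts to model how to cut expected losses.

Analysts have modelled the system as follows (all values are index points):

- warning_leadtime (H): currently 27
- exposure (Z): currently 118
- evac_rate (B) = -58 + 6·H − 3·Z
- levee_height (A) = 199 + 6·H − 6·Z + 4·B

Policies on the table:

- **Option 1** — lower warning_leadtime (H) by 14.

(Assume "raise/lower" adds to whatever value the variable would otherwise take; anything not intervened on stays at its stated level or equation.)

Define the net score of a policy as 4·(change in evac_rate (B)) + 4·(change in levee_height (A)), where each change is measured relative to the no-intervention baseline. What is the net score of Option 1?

-2016

Baseline:
  H = 27
  Z = 118
  B = -58 + 6·27 − 3·118 = -250
  A = 199 + 6·27 − 6·118 + 4·(-250) = -1347
Option 1 (H − 14):
  H = 27 − 14 = 13
  Z = 118
  B = -58 + 6·13 − 3·118 = -334
  A = 199 + 6·13 − 6·118 + 4·(-334) = -1767
ΔB = -334 − (-250) = -84; ΔA = -1767 − (-1347) = -420
Score = 4·(-84) + 4·(-420) = -2016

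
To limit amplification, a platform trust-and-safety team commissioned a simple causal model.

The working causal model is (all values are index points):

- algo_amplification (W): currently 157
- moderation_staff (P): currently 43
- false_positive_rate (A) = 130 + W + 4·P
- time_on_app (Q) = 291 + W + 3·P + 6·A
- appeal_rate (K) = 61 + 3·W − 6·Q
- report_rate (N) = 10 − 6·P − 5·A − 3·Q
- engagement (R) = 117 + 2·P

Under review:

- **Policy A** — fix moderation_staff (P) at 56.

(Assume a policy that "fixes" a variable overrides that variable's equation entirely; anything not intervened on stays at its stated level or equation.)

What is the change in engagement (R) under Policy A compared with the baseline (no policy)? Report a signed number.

26

Baseline:
  P = 43
  R = 117 + 2·43 = 203
Policy A (P := 56):
  P = 56
  R = 117 + 2·56 = 229
Change in R: 229 − 203 = 26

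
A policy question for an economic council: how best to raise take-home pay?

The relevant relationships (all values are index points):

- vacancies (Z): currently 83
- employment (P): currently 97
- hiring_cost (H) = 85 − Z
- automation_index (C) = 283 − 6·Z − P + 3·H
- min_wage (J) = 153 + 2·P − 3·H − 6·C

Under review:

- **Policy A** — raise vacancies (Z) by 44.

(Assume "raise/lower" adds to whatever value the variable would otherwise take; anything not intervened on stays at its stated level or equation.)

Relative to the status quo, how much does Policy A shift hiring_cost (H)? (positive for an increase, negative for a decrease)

-44

Baseline:
  Z = 83
  H = 85 − 83 = 2
Policy A (Z + 44):
  Z = 83 + 44 = 127
  H = 85 − 127 = -42
Change in H: -42 − 2 = -44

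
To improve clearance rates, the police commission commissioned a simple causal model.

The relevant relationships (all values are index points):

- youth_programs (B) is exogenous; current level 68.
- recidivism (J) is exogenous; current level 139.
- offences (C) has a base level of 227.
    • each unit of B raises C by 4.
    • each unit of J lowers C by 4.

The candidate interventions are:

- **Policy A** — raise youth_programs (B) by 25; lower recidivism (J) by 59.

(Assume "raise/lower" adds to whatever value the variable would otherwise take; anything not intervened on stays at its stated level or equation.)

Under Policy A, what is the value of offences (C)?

Policy A (B + 25, J − 59):
  B = 68 + 25 = 93
  J = 139 − 59 = 80
  C = 227 + 4·93 − 4·80 = 279

279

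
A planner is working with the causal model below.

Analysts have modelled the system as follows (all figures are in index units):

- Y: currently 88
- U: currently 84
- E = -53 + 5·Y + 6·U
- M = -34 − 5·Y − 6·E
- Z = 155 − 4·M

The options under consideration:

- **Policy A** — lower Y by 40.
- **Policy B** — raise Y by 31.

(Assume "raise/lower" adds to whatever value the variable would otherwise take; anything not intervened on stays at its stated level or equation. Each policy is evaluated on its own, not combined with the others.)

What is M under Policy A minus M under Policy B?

Policy A (Y − 40):
  Y = 88 − 40 = 48
  U = 84
  E = -53 + 5·48 + 6·84 = 691
  M = -34 − 5·48 − 6·691 = -4420
Policy B (Y + 31):
  Y = 88 + 31 = 119
  U = 84
  E = -53 + 5·119 + 6·84 = 1046
  M = -34 − 5·119 − 6·1046 = -6905
M: -4420 − (-6905) = 2485

2485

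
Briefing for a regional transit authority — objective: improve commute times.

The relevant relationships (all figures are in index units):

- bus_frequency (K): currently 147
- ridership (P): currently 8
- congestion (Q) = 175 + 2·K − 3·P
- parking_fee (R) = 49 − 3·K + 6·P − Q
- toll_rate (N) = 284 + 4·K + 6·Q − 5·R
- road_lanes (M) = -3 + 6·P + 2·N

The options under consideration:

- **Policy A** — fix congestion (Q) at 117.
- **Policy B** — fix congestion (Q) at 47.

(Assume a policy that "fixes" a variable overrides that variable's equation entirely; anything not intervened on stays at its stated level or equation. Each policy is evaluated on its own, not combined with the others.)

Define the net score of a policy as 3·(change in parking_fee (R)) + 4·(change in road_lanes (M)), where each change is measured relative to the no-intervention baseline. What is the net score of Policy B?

Baseline:
  K = 147
  P = 8
  Q = 175 + 2·147 − 3·8 = 445
  R = 49 − 3·147 + 6·8 − 445 = -789
  N = 284 + 4·147 + 6·445 − 5·(-789) = 7487
  M = -3 + 6·8 + 2·7487 = 15019
Policy B (Q := 47):
  K = 147
  P = 8
  Q = 47
  R = 49 − 3·147 + 6·8 − 47 = -391
  N = 284 + 4·147 + 6·47 − 5·(-391) = 3109
  M = -3 + 6·8 + 2·3109 = 6263
ΔR = -391 − (-789) = 398; ΔM = 6263 − 15019 = -8756
Score = 3·398 + 4·(-8756) = -33830

-33830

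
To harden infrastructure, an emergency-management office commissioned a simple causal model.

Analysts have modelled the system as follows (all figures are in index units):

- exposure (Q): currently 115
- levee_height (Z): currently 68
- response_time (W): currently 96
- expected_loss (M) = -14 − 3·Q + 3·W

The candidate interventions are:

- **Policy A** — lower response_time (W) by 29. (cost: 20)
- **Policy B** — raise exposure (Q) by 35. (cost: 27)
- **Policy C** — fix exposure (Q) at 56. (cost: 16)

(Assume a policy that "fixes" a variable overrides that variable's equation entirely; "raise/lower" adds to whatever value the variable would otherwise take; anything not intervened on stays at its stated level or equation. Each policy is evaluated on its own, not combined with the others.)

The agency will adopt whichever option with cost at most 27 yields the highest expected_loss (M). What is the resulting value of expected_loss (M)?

106

Policy A (W − 29):
  Q = 115
  W = 96 − 29 = 67
  M = -14 − 3·115 + 3·67 = -158
Policy B (Q + 35):
  Q = 115 + 35 = 150
  W = 96
  M = -14 − 3·150 + 3·96 = -176
Policy C (Q := 56):
  Q = 56
  W = 96
  M = -14 − 3·56 + 3·96 = 106
Comparing — Policy A: M=-158, Policy B: M=-176, Policy C: M=106. Highest is 106 (Policy C).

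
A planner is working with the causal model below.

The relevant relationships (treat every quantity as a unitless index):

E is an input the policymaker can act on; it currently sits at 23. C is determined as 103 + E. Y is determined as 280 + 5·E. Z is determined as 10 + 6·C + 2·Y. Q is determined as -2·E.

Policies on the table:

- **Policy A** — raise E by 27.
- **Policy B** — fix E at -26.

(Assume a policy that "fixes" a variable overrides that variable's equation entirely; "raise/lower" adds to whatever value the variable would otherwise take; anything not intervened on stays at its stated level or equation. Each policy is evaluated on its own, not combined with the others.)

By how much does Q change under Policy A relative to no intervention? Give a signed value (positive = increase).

Baseline:
  E = 23
  Q = 0 − 2·23 = -46
Policy A (E + 27):
  E = 23 + 27 = 50
  Q = 0 − 2·50 = -100
Change in Q: -100 − (-46) = -54

-54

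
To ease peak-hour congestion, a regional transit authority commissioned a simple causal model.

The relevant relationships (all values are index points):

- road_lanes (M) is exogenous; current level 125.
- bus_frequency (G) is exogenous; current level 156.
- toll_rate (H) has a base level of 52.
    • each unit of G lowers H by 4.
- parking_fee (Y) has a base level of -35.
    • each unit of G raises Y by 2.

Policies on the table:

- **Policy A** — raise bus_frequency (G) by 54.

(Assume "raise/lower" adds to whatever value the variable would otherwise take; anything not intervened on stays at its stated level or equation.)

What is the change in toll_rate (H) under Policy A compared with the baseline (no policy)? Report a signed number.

-216

Baseline:
  G = 156
  H = 52 − 4·156 = -572
Policy A (G + 54):
  G = 156 + 54 = 210
  H = 52 − 4·210 = -788
Change in H: -788 − (-572) = -216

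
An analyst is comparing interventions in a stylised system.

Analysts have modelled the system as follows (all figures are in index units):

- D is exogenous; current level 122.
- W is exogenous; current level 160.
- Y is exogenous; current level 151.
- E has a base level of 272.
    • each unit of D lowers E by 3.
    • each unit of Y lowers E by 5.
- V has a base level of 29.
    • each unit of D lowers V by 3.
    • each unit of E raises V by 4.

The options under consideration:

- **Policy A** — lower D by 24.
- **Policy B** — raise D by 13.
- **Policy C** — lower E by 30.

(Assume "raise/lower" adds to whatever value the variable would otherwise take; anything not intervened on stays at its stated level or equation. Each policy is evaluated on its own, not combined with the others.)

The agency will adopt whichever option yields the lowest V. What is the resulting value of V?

-3928

Policy A (D − 24):
  D = 122 − 24 = 98
  Y = 151
  E = 272 − 3·98 − 5·151 = -777
  V = 29 − 3·98 + 4·(-777) = -3373
Policy B (D + 13):
  D = 122 + 13 = 135
  Y = 151
  E = 272 − 3·135 − 5·151 = -888
  V = 29 − 3·135 + 4·(-888) = -3928
Policy C (E − 30):
  D = 122
  Y = 151
  E = 272 − 3·122 − 5·151 (−30 from intervention) = -879
  V = 29 − 3·122 + 4·(-879) = -3853
Comparing — Policy A: V=-3373, Policy B: V=-3928, Policy C: V=-3853. Lowest is -3928 (Policy B).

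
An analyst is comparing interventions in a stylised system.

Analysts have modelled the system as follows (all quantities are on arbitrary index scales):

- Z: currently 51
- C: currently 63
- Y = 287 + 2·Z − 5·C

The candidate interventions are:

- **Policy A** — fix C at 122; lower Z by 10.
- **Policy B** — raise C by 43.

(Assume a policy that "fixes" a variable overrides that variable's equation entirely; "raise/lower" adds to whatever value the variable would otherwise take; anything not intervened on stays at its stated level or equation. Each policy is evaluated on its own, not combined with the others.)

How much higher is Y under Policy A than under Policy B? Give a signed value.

Policy A (C := 122, Z − 10):
  Z = 51 − 10 = 41
  C = 122
  Y = 287 + 2·41 − 5·122 = -241
Policy B (C + 43):
  Z = 51
  C = 63 + 43 = 106
  Y = 287 + 2·51 − 5·106 = -141
Y: -241 − (-141) = -100

-100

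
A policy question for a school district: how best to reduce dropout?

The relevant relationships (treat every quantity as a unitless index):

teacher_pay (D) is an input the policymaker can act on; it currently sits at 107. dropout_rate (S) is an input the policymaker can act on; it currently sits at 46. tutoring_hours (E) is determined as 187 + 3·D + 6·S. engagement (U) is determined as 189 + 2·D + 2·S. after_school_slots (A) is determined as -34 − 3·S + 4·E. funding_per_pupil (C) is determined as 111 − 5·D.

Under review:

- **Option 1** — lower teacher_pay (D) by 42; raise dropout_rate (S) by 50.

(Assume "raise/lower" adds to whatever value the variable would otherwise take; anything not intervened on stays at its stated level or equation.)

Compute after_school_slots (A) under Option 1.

Option 1 (D − 42, S + 50):
  D = 107 − 42 = 65
  S = 46 + 50 = 96
  E = 187 + 3·65 + 6·96 = 958
  A = -34 − 3·96 + 4·958 = 3510

3510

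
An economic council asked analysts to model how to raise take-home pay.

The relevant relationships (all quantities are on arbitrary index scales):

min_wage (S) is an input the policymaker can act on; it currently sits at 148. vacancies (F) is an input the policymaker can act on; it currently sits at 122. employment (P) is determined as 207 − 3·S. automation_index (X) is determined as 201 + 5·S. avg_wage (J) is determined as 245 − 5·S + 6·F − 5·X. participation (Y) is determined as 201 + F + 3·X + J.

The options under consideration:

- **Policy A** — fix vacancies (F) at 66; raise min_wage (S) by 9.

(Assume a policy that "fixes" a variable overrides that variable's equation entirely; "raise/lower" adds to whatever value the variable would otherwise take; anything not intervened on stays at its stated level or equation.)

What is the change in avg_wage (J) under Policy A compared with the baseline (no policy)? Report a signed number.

-606

Baseline:
  S = 148
  F = 122
  X = 201 + 5·148 = 941
  J = 245 − 5·148 + 6·122 − 5·941 = -4468
Policy A (F := 66, S + 9):
  S = 148 + 9 = 157
  F = 66
  X = 201 + 5·157 = 986
  J = 245 − 5·157 + 6·66 − 5·986 = -5074
Change in J: -5074 − (-4468) = -606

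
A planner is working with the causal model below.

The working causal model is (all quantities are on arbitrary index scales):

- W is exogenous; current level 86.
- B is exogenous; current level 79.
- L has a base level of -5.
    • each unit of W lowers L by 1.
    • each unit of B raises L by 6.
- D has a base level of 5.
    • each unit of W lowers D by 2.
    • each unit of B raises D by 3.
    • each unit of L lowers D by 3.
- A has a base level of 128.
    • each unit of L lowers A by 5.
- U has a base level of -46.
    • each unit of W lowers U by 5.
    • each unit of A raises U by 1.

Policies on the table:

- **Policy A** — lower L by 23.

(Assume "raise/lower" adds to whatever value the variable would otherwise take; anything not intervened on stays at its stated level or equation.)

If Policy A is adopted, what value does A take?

Policy A (L − 23):
  W = 86
  B = 79
  L = -5 − 86 + 6·79 (−23 from intervention) = 360
  A = 128 − 5·360 = -1672

-1672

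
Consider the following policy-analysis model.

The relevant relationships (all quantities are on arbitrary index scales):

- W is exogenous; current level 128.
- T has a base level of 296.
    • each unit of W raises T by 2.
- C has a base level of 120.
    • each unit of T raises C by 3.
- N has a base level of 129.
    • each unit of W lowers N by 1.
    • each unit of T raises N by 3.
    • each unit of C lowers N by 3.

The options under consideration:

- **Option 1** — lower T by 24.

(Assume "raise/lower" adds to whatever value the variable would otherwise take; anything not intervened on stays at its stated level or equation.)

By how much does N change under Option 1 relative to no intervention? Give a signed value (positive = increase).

Baseline:
  W = 128
  T = 296 + 2·128 = 552
  C = 120 + 3·552 = 1776
  N = 129 − 128 + 3·552 − 3·1776 = -3671
Option 1 (T − 24):
  W = 128
  T = 296 + 2·128 (−24 from intervention) = 528
  C = 120 + 3·528 = 1704
  N = 129 − 128 + 3·528 − 3·1704 = -3527
Change in N: -3527 − (-3671) = 144

144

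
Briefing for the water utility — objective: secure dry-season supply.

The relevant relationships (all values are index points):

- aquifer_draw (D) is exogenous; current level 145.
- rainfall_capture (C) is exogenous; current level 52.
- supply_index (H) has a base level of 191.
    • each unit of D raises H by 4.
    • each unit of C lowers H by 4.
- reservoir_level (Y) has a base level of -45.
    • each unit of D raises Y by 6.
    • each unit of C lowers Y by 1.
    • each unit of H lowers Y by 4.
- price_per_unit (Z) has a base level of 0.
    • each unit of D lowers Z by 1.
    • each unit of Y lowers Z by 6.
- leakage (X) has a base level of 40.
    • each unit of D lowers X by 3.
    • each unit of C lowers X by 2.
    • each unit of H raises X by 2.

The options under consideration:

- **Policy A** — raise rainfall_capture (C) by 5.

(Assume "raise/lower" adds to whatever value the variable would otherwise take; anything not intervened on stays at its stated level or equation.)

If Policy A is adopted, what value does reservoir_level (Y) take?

-1404

Policy A (C + 5):
  D = 145
  C = 52 + 5 = 57
  H = 191 + 4·145 − 4·57 = 543
  Y = -45 + 6·145 − 57 − 4·543 = -1404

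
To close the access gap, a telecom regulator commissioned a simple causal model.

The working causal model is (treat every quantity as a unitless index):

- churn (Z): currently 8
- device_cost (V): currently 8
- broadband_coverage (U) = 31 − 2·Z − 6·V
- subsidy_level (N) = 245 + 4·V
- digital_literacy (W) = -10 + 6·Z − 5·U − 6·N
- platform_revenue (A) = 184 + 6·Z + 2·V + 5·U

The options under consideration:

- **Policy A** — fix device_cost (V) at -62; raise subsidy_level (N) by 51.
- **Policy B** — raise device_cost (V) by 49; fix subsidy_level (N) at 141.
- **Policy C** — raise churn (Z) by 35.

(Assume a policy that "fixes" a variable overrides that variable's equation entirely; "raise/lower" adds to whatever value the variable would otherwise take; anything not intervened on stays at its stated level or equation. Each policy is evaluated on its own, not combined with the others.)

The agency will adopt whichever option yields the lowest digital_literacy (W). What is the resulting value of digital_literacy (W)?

-2185

Policy A (V := -62, N + 51):
  Z = 8
  V = -62
  U = 31 − 2·8 − 6·(-62) = 387
  N = 245 + 4·(-62) (+51 from intervention) = 48
  W = -10 + 6·8 − 5·387 − 6·48 = -2185
Policy B (V + 49, N := 141):
  Z = 8
  V = 8 + 49 = 57
  U = 31 − 2·8 − 6·57 = -327
  N = 141
  W = -10 + 6·8 − 5·(-327) − 6·141 = 827
Policy C (Z + 35):
  Z = 8 + 35 = 43
  V = 8
  U = 31 − 2·43 − 6·8 = -103
  N = 245 + 4·8 = 277
  W = -10 + 6·43 − 5·(-103) − 6·277 = -899
Comparing — Policy A: W=-2185, Policy B: W=827, Policy C: W=-899. Lowest is -2185 (Policy A).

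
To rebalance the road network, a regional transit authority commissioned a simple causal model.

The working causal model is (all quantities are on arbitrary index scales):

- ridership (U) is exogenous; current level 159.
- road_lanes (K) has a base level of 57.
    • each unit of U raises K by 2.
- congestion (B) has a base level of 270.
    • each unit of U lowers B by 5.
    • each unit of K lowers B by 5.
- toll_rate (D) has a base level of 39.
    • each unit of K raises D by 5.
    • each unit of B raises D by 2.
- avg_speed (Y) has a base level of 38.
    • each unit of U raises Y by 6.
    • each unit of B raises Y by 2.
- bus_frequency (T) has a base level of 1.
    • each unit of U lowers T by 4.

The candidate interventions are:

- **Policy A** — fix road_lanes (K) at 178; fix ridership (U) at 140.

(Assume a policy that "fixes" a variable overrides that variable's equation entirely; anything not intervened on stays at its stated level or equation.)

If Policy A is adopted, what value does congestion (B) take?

Policy A (K := 178, U := 140):
  U = 140
  K = 178
  B = 270 − 5·140 − 5·178 = -1320

-1320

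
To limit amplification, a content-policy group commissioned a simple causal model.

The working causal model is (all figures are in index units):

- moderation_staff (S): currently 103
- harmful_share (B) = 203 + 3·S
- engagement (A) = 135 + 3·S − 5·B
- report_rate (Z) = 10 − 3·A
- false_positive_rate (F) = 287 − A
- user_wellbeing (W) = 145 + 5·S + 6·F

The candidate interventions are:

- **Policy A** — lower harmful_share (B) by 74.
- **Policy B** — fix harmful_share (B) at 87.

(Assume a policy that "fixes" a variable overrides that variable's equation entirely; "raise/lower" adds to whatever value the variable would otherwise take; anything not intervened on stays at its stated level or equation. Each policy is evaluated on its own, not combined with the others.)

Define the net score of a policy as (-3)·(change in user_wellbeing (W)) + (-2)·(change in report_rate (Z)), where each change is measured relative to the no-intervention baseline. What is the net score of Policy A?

Baseline:
  S = 103
  B = 203 + 3·103 = 512
  A = 135 + 3·103 − 5·512 = -2116
  Z = 10 − 3·(-2116) = 6358
  F = 287 − (-2116) = 2403
  W = 145 + 5·103 + 6·2403 = 15078
Policy A (B − 74):
  S = 103
  B = 203 + 3·103 (−74 from intervention) = 438
  A = 135 + 3·103 − 5·438 = -1746
  Z = 10 − 3·(-1746) = 5248
  F = 287 − (-1746) = 2033
  W = 145 + 5·103 + 6·2033 = 12858
ΔW = 12858 − 15078 = -2220; ΔZ = 5248 − 6358 = -1110
Score = (-3)·(-2220) + (-2)·(-1110) = 8880

8880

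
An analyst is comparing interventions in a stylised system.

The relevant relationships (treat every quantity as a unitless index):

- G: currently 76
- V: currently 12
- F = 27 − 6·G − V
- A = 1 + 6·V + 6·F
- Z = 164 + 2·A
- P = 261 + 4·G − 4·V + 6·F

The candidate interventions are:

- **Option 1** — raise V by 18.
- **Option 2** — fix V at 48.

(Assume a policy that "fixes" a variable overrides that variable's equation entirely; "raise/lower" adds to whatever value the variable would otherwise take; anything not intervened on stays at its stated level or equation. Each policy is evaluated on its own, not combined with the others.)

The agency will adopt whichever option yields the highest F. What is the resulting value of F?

-459

Option 1 (V + 18):
  G = 76
  V = 12 + 18 = 30
  F = 27 − 6·76 − 30 = -459
Option 2 (V := 48):
  G = 76
  V = 48
  F = 27 − 6·76 − 48 = -477
Comparing — Option 1: F=-459, Option 2: F=-477. Highest is -459 (Option 1).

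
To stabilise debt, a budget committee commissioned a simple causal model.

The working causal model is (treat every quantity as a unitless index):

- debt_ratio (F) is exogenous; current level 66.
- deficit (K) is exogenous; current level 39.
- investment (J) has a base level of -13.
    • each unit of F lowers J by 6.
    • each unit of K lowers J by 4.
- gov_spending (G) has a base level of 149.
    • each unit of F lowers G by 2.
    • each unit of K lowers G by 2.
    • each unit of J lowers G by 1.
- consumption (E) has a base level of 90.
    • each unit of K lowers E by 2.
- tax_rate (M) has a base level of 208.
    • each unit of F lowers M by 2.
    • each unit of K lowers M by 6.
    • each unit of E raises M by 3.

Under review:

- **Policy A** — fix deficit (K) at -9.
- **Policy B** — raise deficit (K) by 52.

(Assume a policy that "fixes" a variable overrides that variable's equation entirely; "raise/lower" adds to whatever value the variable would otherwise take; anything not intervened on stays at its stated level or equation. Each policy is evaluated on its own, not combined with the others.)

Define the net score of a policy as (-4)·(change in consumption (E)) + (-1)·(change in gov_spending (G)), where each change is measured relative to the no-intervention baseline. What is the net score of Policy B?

312

Baseline:
  F = 66
  K = 39
  J = -13 − 6·66 − 4·39 = -565
  G = 149 − 2·66 − 2·39 − (-565) = 504
  E = 90 − 2·39 = 12
Policy B (K + 52):
  F = 66
  K = 39 + 52 = 91
  J = -13 − 6·66 − 4·91 = -773
  G = 149 − 2·66 − 2·91 − (-773) = 608
  E = 90 − 2·91 = -92
ΔE = -92 − 12 = -104; ΔG = 608 − 504 = 104
Score = (-4)·(-104) + (-1)·104 = 312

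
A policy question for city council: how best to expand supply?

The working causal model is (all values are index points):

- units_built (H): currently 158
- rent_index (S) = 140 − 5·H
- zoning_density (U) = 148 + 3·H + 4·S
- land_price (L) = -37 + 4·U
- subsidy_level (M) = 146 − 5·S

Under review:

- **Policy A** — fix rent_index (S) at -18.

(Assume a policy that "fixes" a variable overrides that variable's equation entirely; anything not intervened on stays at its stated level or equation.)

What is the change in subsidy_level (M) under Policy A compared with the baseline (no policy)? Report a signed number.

Baseline:
  H = 158
  S = 140 − 5·158 = -650
  M = 146 − 5·(-650) = 3396
Policy A (S := -18):
  H = 158
  S = -18
  M = 146 − 5·(-18) = 236
Change in M: 236 − 3396 = -3160

-3160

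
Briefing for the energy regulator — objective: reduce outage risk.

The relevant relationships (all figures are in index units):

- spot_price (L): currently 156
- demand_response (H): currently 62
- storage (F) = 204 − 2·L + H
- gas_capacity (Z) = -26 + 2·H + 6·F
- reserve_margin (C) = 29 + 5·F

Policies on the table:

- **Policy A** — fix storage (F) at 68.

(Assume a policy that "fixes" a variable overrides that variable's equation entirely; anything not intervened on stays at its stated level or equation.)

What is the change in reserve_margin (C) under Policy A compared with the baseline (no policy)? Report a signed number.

570

Baseline:
  L = 156
  H = 62
  F = 204 − 2·156 + 62 = -46
  C = 29 + 5·(-46) = -201
Policy A (F := 68):
  L = 156
  H = 62
  F = 68
  C = 29 + 5·68 = 369
Change in C: 369 − (-201) = 570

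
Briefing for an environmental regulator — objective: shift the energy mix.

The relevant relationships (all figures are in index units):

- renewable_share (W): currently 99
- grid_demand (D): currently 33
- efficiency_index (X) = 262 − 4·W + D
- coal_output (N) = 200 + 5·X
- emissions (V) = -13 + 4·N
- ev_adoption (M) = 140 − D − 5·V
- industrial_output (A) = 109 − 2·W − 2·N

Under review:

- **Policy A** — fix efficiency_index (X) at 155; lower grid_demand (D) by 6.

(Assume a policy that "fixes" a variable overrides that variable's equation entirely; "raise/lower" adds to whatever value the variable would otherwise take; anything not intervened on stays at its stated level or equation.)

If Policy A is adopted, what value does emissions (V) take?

3887

Policy A (X := 155, D − 6):
  W = 99
  D = 33 − 6 = 27
  X = 155
  N = 200 + 5·155 = 975
  V = -13 + 4·975 = 3887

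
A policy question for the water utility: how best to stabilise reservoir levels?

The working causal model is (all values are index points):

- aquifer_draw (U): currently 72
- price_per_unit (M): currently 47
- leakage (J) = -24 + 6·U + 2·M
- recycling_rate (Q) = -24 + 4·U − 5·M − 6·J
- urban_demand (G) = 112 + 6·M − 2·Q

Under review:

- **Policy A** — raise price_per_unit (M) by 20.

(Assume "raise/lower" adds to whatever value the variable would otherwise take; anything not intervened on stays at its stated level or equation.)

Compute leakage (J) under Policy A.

Policy A (M + 20):
  U = 72
  M = 47 + 20 = 67
  J = -24 + 6·72 + 2·67 = 542

542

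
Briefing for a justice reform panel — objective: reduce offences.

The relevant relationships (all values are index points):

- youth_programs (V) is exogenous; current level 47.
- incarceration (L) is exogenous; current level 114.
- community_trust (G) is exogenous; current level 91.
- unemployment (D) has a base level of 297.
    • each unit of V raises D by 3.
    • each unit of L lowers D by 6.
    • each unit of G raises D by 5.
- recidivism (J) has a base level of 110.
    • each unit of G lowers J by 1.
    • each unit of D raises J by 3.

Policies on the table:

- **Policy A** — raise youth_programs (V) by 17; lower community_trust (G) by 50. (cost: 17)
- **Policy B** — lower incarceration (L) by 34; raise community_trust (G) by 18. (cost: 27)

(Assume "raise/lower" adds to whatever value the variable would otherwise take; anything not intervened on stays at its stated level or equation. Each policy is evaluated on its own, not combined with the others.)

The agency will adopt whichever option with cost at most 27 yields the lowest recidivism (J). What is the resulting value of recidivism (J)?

Policy A (V + 17, G − 50):
  V = 47 + 17 = 64
  L = 114
  G = 91 − 50 = 41
  D = 297 + 3·64 − 6·114 + 5·41 = 10
  J = 110 − 41 + 3·10 = 99
Policy B (L − 34, G + 18):
  V = 47
  L = 114 − 34 = 80
  G = 91 + 18 = 109
  D = 297 + 3·47 − 6·80 + 5·109 = 503
  J = 110 − 109 + 3·503 = 1510
Comparing — Policy A: J=99, Policy B: J=1510. Lowest is 99 (Policy A).

99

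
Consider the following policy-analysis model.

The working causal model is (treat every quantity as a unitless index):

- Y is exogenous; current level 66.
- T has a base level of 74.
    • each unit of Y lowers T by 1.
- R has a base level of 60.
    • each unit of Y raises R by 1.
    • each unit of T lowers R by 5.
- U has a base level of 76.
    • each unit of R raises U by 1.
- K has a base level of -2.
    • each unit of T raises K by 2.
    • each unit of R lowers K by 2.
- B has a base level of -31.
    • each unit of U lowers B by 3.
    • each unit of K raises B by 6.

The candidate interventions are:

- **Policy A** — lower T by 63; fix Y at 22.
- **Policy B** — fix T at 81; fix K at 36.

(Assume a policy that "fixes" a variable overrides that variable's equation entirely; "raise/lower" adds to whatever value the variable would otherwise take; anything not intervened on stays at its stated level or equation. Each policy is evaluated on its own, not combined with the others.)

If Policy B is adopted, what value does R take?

-279

Policy B (T := 81, K := 36):
  Y = 66
  T = 81
  R = 60 + 66 − 5·81 = -279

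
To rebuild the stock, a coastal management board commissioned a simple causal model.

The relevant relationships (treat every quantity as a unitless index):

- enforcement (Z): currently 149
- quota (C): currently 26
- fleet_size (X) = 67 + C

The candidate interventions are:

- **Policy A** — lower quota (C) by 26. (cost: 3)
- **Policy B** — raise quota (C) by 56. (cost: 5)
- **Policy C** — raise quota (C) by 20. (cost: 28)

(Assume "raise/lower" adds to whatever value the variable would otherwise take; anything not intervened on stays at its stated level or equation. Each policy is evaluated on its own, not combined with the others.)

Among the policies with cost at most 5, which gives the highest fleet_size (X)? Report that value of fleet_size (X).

Policy A (C − 26):
  C = 26 − 26 = 0
  X = 67 + 0 = 67
Policy B (C + 56):
  C = 26 + 56 = 82
  X = 67 + 82 = 149
Comparing — Policy A: X=67, Policy B: X=149. Highest is 149 (Policy B).

149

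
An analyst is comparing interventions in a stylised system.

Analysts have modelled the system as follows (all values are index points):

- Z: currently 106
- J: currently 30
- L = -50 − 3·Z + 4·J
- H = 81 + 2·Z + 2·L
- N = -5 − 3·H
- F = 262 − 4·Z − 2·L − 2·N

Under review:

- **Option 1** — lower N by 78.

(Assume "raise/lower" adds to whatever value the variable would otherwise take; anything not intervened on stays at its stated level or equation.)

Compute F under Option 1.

-718

Option 1 (N − 78):
  Z = 106
  J = 30
  L = -50 − 3·106 + 4·30 = -248
  H = 81 + 2·106 + 2·(-248) = -203
  N = -5 − 3·(-203) (−78 from intervention) = 526
  F = 262 − 4·106 − 2·(-248) − 2·526 = -718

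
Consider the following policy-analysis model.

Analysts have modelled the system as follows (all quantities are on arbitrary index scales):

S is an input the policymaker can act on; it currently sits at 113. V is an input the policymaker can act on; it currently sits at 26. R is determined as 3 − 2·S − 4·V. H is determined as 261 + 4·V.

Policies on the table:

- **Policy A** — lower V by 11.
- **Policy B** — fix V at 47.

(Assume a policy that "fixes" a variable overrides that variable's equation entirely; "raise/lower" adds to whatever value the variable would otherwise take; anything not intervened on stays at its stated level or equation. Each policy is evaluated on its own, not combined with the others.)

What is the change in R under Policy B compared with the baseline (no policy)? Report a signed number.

Baseline:
  S = 113
  V = 26
  R = 3 − 2·113 − 4·26 = -327
Policy B (V := 47):
  S = 113
  V = 47
  R = 3 − 2·113 − 4·47 = -411
Change in R: -411 − (-327) = -84

-84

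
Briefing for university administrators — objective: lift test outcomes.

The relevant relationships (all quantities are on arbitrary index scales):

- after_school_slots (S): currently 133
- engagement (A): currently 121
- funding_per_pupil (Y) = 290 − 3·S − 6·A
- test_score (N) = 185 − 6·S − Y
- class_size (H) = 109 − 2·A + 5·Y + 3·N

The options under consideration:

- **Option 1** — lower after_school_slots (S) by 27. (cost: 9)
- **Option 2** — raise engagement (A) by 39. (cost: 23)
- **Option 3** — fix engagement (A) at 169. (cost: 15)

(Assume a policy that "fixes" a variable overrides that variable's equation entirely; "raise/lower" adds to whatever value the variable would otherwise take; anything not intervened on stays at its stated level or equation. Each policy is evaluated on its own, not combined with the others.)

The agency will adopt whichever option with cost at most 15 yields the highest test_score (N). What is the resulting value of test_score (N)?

Option 1 (S − 27):
  S = 133 − 27 = 106
  A = 121
  Y = 290 − 3·106 − 6·121 = -754
  N = 185 − 6·106 − (-754) = 303
Option 3 (A := 169):
  S = 133
  A = 169
  Y = 290 − 3·133 − 6·169 = -1123
  N = 185 − 6·133 − (-1123) = 510
Comparing — Option 1: N=303, Option 3: N=510. Highest is 510 (Option 3).

510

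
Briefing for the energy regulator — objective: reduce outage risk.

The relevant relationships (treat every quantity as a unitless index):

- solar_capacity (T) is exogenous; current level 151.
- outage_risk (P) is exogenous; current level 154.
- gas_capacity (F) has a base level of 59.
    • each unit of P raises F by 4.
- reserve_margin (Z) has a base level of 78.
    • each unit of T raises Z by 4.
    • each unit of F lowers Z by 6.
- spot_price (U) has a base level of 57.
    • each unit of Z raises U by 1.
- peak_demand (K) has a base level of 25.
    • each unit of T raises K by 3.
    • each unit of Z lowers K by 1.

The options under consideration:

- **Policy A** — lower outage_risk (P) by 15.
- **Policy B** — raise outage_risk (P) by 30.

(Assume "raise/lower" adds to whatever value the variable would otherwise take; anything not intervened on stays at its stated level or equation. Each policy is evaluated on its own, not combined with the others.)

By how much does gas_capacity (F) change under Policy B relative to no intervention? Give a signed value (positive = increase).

Baseline:
  P = 154
  F = 59 + 4·154 = 675
Policy B (P + 30):
  P = 154 + 30 = 184
  F = 59 + 4·184 = 795
Change in F: 795 − 675 = 120

120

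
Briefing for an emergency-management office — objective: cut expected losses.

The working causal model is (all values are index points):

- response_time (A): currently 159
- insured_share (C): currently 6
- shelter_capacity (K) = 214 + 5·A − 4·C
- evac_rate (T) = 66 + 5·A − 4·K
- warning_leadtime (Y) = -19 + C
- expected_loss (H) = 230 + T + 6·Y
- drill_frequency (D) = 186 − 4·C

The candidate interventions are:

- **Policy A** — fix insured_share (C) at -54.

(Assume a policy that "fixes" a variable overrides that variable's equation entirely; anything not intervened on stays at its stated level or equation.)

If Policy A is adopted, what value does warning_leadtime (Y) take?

-73

Policy A (C := -54):
  C = -54
  Y = -19 + (-54) = -73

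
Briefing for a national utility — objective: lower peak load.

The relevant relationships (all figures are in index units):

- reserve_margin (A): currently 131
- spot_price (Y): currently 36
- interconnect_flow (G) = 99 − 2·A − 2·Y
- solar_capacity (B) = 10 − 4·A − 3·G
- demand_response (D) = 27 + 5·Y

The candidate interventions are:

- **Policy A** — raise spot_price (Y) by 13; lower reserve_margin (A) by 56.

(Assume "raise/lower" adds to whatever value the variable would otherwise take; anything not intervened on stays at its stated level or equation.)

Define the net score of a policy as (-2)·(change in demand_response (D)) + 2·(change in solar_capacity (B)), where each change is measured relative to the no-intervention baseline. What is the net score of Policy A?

Baseline:
  A = 131
  Y = 36
  G = 99 − 2·131 − 2·36 = -235
  B = 10 − 4·131 − 3·(-235) = 191
  D = 27 + 5·36 = 207
Policy A (Y + 13, A − 56):
  A = 131 − 56 = 75
  Y = 36 + 13 = 49
  G = 99 − 2·75 − 2·49 = -149
  B = 10 − 4·75 − 3·(-149) = 157
  D = 27 + 5·49 = 272
ΔD = 272 − 207 = 65; ΔB = 157 − 191 = -34
Score = (-2)·65 + 2·(-34) = -198

-198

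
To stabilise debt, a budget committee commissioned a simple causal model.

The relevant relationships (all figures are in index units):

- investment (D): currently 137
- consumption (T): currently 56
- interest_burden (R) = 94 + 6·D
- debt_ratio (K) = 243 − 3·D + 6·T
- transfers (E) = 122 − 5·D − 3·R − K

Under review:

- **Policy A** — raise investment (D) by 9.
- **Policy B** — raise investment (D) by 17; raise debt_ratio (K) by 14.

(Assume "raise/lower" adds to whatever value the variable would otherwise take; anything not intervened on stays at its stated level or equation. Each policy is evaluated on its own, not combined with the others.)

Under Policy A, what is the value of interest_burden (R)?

970

Policy A (D + 9):
  D = 137 + 9 = 146
  R = 94 + 6·146 = 970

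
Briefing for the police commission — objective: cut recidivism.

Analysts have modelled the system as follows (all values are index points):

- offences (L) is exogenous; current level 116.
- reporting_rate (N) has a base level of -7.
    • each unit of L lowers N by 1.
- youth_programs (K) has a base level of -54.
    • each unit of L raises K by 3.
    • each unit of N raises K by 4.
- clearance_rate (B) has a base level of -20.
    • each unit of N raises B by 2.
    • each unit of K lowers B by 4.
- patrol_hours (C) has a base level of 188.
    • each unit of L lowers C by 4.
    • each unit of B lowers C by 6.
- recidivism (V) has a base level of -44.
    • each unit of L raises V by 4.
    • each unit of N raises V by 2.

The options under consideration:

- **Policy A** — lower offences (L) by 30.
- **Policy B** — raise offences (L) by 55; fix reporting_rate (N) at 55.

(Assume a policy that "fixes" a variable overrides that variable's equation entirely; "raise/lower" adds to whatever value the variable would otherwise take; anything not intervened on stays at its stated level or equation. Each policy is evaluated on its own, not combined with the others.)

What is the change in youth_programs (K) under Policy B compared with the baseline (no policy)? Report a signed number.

Baseline:
  L = 116
  N = -7 − 116 = -123
  K = -54 + 3·116 + 4·(-123) = -198
Policy B (L + 55, N := 55):
  L = 116 + 55 = 171
  N = 55
  K = -54 + 3·171 + 4·55 = 679
Change in K: 679 − (-198) = 877

877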